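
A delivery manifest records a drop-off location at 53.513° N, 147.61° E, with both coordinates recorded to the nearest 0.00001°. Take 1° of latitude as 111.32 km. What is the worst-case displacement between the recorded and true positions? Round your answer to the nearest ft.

2 ft

Rounding to 5 decimal places leaves each coordinate within ±5e-06° of the true value.
N–S: 5e-06° × 111320 m/° = 0.5566 m.
East–west component at 53.513°: 5e-06° × 111320 × cos 53.513° ≈ 5e-06 × 66195.4 ≈ 0.330977 m.
Worst case both components are at the extreme and orthogonal: √(0.5566² + 0.330977²) ≈ 0.647572 m.
Converting: 0.647572 m × 3.2808 ft/m ≈ 2.1246 ft.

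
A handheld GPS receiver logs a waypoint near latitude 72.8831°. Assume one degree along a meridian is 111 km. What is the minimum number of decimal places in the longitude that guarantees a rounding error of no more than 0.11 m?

6 decimal places

At 72.8831° one degree of longitude covers 111000 × cos 72.8831° ≈ 111000 × 0.2943 ≈ 32669.8 m.
With N decimal places the half-ulp bound is 0.5·10⁻ᴺ°, or 0.5·10⁻ᴺ × 32669.8 m on the ground.
Setting 16334.9 × 10⁻ᴺ ≤ 0.11 gives 10ᴺ ≥ 1.485e+05, i.e. N ≥ 5.17.
N = 5 would give 0.163 m (too coarse); N = 6 gives 0.0163 m ≤ 0.11 m.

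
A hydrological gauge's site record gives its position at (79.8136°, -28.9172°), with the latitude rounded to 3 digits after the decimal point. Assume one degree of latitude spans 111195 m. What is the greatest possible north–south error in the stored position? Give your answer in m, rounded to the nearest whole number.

Rounding to 3 decimal places leaves the latitude within ±0.0005° of the true value.
So the N–S error is at most 0.0005 × 111195 = 55.5975 m.

56 m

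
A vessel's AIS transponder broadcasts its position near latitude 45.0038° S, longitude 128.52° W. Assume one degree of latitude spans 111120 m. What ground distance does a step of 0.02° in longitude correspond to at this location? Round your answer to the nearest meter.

0.02° of longitude at 45.0038° is 0.02 × 111120 × cos 45.0038° ≈ 0.02 × 78568.5 = 1571.37 m.

1571 meters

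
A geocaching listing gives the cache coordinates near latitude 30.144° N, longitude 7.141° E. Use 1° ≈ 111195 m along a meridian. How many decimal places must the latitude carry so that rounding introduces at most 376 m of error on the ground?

3

One degree of latitude covers 111195 m.
With N decimal places the half-ulp bound is 0.5·10⁻ᴺ°, or 0.5·10⁻ᴺ × 111195 m on the ground.
Setting 55597.5 × 10⁻ᴺ ≤ 376 gives 10ᴺ ≥ 147.9, i.e. N ≥ 2.17.
N = 2 would give 556 m (too coarse); N = 3 gives 55.6 m ≤ 376 m.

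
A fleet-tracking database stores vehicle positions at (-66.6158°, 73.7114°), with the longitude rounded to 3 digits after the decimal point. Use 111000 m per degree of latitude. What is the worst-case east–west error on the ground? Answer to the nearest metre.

22 metres

Rounding to 3 decimal places leaves the longitude within ±0.0005° of the true value.
At latitude 66.6158° a degree of longitude spans 111000 m × cos 66.6158° = 111000 × 0.3969 ≈ 44055.3 m.
Maximum E–W displacement: 0.0005 × 44055.3 = 22.0277 m.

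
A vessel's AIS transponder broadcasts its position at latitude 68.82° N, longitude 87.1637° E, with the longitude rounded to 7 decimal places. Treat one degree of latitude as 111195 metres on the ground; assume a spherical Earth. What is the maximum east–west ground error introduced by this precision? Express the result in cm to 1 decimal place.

0.2 cm

Rounding to 7 decimal places leaves the longitude within ±5e-08° of the true value.
One degree of longitude at 68.82° is 111195 × cos 68.82° ≈ 111195 × 0.3613 = 40174.7 m.
So at most 5e-08° × 40174.7 ≈ 0.00200873 m east–west.
That is 0.00200873 m = 0.20087 cm.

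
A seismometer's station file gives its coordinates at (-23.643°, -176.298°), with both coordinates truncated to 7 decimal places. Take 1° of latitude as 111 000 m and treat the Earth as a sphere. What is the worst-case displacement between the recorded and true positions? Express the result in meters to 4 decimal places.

0.0151 meters

Truncating at 7 decimal places can drop up to a full unit in the last place, so each coordinate may be off by as much as 1e-07°.
N–S: 1e-07° × 111000 m/° = 0.0111 m.
E–W at 23.643°: 1e-07° × 111000 × cos 23.643° = 1e-07 × 111000 × 0.9161 ≈ 0.0101683 m.
The two errors are perpendicular, so the maximum displacement is √(0.0111² + 0.0101683²) ≈ 0.0150534 m.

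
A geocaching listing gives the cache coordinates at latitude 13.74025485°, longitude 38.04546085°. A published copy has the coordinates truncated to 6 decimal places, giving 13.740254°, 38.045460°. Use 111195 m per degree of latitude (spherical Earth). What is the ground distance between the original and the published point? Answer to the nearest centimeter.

The latitude changed by +0.00000085° and the longitude by +0.00000085°.
North–south shift: 0.00000085 × 111195 = 0.0945157 m.
East–west at this latitude: 0.00000085° × 111195 × cos 13.7403° ≈ 0.00000085 × 108013 = 0.0918109 m.
Hypotenuse of the two orthogonal shifts: √(0.0945157² + 0.0918109²) = 0.131767 m.
That is 0.131767 m = 13.177 cm.

13 centimeters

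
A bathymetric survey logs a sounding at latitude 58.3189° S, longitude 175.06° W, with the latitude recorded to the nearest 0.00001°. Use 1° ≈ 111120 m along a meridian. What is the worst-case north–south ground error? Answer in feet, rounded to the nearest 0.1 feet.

1.8 feet

Rounding to 5 decimal places leaves the latitude within ±5e-06° of the true value.
Along the meridian that is 5e-06° × 111120 m/° = 0.5556 m.
In feet: 0.5556 m ÷ 0.3048 ≈ 1.8228 ft.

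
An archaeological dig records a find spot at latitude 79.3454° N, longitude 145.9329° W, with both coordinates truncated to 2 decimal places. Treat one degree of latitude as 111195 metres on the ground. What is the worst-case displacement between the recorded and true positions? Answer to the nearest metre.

1131 metres

Truncating at 2 decimal places can drop up to a full unit in the last place, so each coordinate may be off by as much as 0.01°.
Latitude error → 0.01 × 111195 = 1111.95 m along the meridian.
Longitude error → 0.01 × 111195 × cos 79.3454° = 0.01 × 111195 × 0.1849 ≈ 205.586 m.
Combining orthogonally: (1111.95² + 205.586²)^½ ≈ 1130.8 m.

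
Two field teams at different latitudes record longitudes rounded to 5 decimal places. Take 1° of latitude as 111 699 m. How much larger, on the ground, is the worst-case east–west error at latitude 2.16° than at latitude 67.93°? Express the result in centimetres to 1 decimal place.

34.8 centimetres

Rounding to 5 decimal places leaves the longitude within ±5e-06° of the true value.
At 2.16°: 5e-06° × 111699 × cos 2.16° = 5e-06 × 111699 × 0.9993 ≈ 0.5581 m.
Error at 67.93° = 5e-06° × 111699 × cos 67.93° ≈ 0.5585 × 0.3757 = 0.20985 m.
Difference: 0.5581 − 0.20985 = 0.34825 m.
That is 0.34825 m = 34.825 cm.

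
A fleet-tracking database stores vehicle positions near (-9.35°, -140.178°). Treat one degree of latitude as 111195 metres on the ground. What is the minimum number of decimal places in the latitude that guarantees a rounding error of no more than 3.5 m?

5

One degree of latitude covers 111195 m.
Rounding to N decimal places gives at most 0.5 × 10⁻ᴺ degrees of error, i.e. 0.5 × 10⁻ᴺ × 111195 m.
Need 0.5 × 111195 × 10⁻ᴺ ≤ 3.5 → 10⁻ᴺ ≤ 6.295e-05, so N ≥ 4.20.
So 5 decimal places suffice (0.556 m); 4 would allow up to 5.56 m.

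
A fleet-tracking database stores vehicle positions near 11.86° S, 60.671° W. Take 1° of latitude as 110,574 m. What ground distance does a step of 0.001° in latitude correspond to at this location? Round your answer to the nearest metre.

Along a meridian 0.001° is 0.001 × 110574 = 110.574 m.

111 metres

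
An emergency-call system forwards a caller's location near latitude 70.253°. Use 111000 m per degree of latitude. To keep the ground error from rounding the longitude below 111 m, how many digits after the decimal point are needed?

3

At 70.253° one degree of longitude covers 111000 × cos 70.253° ≈ 111000 × 0.3379 ≈ 37503.3 m.
Rounding to N decimal places gives at most 0.5 × 10⁻ᴺ degrees of error, i.e. 0.5 × 10⁻ᴺ × 37503.3 m.
Need 0.5 × 37503.3 × 10⁻ᴺ ≤ 111 → 10⁻ᴺ ≤ 5.919e-03, so N ≥ 2.23.
So 3 decimal places suffice (18.8 m); 2 would allow up to 188 m.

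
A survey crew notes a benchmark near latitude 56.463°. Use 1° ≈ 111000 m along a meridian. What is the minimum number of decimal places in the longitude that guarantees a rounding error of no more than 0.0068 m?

7

At 56.463° one degree of longitude covers 111000 × cos 56.463° ≈ 111000 × 0.5525 ≈ 61324.8 m.
With N decimal places the half-ulp bound is 0.5·10⁻ᴺ°, or 0.5·10⁻ᴺ × 61324.8 m on the ground.
Setting 30662.4 × 10⁻ᴺ ≤ 0.0068 gives 10ᴺ ≥ 4.509e+06, i.e. N ≥ 6.65.
N = 6 would give 0.0307 m (too coarse); N = 7 gives 0.00307 m ≤ 0.0068 m.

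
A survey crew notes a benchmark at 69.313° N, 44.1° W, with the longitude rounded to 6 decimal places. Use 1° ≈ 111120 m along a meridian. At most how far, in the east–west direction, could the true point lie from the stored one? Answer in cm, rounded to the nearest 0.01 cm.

Rounding to 6 decimal places leaves the longitude within ±5e-07° of the true value.
One degree of longitude at 69.313° is 111120 × cos 69.313° ≈ 111120 × 0.3533 = 39254.5 m.
Maximum E–W displacement: 5e-07 × 39254.5 = 0.0196273 m.
That is 0.0196273 m = 1.9627 cm.

1.96 cm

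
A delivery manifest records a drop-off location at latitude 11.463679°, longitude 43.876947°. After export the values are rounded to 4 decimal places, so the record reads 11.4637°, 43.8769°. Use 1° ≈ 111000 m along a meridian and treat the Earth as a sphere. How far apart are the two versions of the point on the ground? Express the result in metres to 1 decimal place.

5.6 metres

Δlat = 11.463679 − 11.4637 = -0.000021°; Δlon = 43.876947 − 43.8769 = +0.000047°.
North–south shift: -0.000021 × 111000 = -2.331 m.
E–W at 11.4637°: 0.000047° × 111000 × cos 11.4637° = 0.000047 × 111000 × 0.9801 ≈ 5.11293 m.
Hypotenuse of the two orthogonal shifts: √(2.331² + 5.11293²) = 5.61921 m.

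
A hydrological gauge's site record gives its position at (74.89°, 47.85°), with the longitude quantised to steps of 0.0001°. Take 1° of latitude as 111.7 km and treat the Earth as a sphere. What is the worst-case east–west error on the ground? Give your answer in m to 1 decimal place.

With a 0.0001° grid the true value lies within half a step, ±0.0001°/2 = ±5e-05°, of the stored one.
At latitude 74.89° a degree of longitude spans 111700 m × cos 74.89° = 111700 × 0.2607 ≈ 29117.2 m.
Maximum E–W displacement: 5e-05 × 29117.2 = 1.45586 m.

1.5 m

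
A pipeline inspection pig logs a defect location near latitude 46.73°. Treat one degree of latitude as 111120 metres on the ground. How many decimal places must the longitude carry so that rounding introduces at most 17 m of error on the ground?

At 46.73° one degree of longitude covers 111120 × cos 46.73° ≈ 111120 × 0.6854 ≈ 76165.8 m.
N decimal places → at most half a unit in the last place, 0.5 × 10⁻ᴺ° = 76165.8/2 × 10⁻ᴺ m.
Need 0.5 × 76165.8 × 10⁻ᴺ ≤ 17 → 10⁻ᴺ ≤ 4.464e-04, so N ≥ 3.35.
So 4 decimal places suffice (3.81 m); 3 would allow up to 38.1 m.

4 decimal places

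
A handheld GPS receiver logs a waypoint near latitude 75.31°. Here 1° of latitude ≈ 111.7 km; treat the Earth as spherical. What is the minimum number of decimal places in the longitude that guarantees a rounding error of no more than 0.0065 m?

At 75.31° one degree of longitude covers 111700 × cos 75.31° ≈ 111700 × 0.2536 ≈ 28325.9 m.
With N decimal places the half-ulp bound is 0.5·10⁻ᴺ°, or 0.5·10⁻ᴺ × 28325.9 m on the ground.
Need 0.5 × 28325.9 × 10⁻ᴺ ≤ 0.0065 → 10⁻ᴺ ≤ 4.589e-07, so N ≥ 6.34.
At 6 places the error can reach 0.0142 m, but 7 places keeps it to 0.00142 m.

7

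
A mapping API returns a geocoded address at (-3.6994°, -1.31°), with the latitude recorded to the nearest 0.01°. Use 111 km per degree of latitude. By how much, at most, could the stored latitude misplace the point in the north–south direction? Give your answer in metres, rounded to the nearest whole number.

Rounding to 2 decimal places leaves the latitude within ±0.005° of the true value.
Along the meridian that is 0.005° × 111000 m/° = 555 m.

555 metres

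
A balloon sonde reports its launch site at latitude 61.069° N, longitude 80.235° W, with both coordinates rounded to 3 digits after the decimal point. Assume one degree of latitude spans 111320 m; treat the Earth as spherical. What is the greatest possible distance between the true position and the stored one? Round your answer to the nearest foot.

Rounding to 3 decimal places leaves each coordinate within ±0.0005° of the true value.
N–S: 0.0005° × 111320 m/° = 55.66 m.
Longitude error → 0.0005 × 111320 × cos 61.069° = 0.0005 × 111320 × 0.4838 ≈ 26.9259 m.
Worst case both components are at the extreme and orthogonal: √(55.66² + 26.9259²) ≈ 61.8307 m.
In feet: 61.8307 m ÷ 0.3048 ≈ 202.86 ft.

203 feet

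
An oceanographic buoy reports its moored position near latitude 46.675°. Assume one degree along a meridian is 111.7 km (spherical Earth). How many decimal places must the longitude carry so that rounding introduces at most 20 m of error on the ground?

4

At 46.675° one degree of longitude covers 111700 × cos 46.675° ≈ 111700 × 0.6861 ≈ 76641.4 m.
With N decimal places the half-ulp bound is 0.5·10⁻ᴺ°, or 0.5·10⁻ᴺ × 76641.4 m on the ground.
Need 0.5 × 76641.4 × 10⁻ᴺ ≤ 20 → 10⁻ᴺ ≤ 5.219e-04, so N ≥ 3.28.
At 3 places the error can reach 38.3 m, but 4 places keeps it to 3.83 m.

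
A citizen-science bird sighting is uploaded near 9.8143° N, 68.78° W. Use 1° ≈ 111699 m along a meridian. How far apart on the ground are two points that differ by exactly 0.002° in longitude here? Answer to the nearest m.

220 m

0.002° of longitude at 9.8143° is 0.002 × 111699 × cos 9.8143° ≈ 0.002 × 110064 = 220.129 m.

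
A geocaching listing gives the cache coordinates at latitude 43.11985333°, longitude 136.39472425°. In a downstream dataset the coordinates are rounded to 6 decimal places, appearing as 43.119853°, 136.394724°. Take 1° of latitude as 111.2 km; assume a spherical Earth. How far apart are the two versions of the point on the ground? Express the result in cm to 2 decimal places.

The latitude changed by +0.00000033° and the longitude by +0.00000025°.
N–S: 0.00000033° × 111200 m/° = 0.036696 m.
E–W at 43.1199°: 0.00000025° × 111200 × cos 43.1199° = 0.00000025 × 111200 × 0.7299 ≈ 0.0202919 m.
Combined displacement = (0.036696² + 0.0202919²)^½ ≈ 0.0419328 m.
That is 0.0419328 m = 4.1933 cm.

4.19 cm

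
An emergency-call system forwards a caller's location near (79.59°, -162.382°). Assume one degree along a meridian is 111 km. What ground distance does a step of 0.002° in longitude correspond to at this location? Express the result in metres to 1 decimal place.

One degree of longitude here spans 111000 × cos 79.59° = 111000 × 0.1807 ≈ 20056.7 m; 0.002° of that is 40.1134 m.

40.1 metres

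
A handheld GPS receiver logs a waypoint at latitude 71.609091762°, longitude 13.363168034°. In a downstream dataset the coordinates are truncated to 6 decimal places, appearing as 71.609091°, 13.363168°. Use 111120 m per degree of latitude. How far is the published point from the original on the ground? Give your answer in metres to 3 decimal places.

0.085 metres

The latitude changed by +0.000000762° and the longitude by +0.000000034°.
North–south shift: 0.000000762 × 111120 = 0.0846734 m.
E–W at 71.6091°: 0.000000034° × 111120 × cos 71.6091° = 0.000000034 × 111120 × 0.3155 ≈ 0.00119198 m.
Distance: √(0.0846734² + 0.00119198²) ≈ 0.0846818 m.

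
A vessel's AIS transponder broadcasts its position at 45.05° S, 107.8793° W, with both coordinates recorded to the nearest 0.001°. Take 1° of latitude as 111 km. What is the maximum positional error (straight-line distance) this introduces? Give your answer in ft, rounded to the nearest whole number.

223 ft

Rounding to 3 decimal places leaves each coordinate within ±0.0005° of the true value.
N–S: 0.0005° × 111000 m/° = 55.5 m.
Longitude error → 0.0005 × 111000 × cos 45.05° = 0.0005 × 111000 × 0.7065 ≈ 39.2102 m.
The two errors are perpendicular, so the maximum displacement is √(55.5² + 39.2102²) ≈ 67.9536 m.
Converting: 67.9536 m × 3.2808 ft/m ≈ 222.94 ft.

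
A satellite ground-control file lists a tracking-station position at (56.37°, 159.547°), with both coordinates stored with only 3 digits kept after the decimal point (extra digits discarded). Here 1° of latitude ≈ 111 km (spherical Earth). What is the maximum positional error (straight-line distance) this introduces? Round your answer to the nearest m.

127 m

Truncating at 3 decimal places can drop up to a full unit in the last place, so each coordinate may be off by as much as 0.001°.
Latitude error → 0.001 × 111000 = 111 m along the meridian.
E–W at 56.37°: 0.001° × 111000 × cos 56.37° = 0.001 × 111000 × 0.5538 ≈ 61.4749 m.
Combining orthogonally: (111² + 61.4749²)^½ ≈ 126.886 m.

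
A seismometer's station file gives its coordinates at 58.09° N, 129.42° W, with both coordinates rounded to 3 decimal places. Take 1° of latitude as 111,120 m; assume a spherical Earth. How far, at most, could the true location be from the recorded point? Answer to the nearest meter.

63 meters

Rounding to 3 decimal places leaves each coordinate within ±0.0005° of the true value.
Latitude error → 0.0005 × 111120 = 55.56 m along the meridian.
East–west component at 58.09°: 0.0005° × 111120 × cos 58.09° ≈ 0.0005 × 58736.5 ≈ 29.3683 m.
Combining orthogonally: (55.56² + 29.3683²)^½ ≈ 62.8443 m.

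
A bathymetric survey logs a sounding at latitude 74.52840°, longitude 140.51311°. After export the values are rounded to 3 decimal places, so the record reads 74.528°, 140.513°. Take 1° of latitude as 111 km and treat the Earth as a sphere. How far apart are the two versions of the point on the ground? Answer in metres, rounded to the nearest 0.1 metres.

Δlat = 74.52840 − 74.528 = +0.00040°; Δlon = 140.51311 − 140.513 = +0.00011°.
N–S: 0.00040° × 111000 m/° = 44.4 m.
East–west at this latitude: 0.00011° × 111000 × cos 74.528° ≈ 0.00011 × 29611.2 = 3.25723 m.
Combined displacement = (44.4² + 3.25723²)^½ ≈ 44.5193 m.

44.5 metres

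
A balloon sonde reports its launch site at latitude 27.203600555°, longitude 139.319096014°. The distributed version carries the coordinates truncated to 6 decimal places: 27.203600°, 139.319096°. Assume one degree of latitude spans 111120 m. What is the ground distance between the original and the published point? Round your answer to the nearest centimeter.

The latitude changed by +0.000000555° and the longitude by +0.000000014°.
N–S: 0.000000555° × 111120 m/° = 0.0616716 m.
E–W at 27.2036°: 0.000000014° × 111120 × cos 27.2036° = 0.000000014 × 111120 × 0.8894 ≈ 0.0013836 m.
Distance: √(0.0616716² + 0.0013836²) ≈ 0.0616871 m.
That is 0.0616871 m = 6.1687 cm.

6 centimeters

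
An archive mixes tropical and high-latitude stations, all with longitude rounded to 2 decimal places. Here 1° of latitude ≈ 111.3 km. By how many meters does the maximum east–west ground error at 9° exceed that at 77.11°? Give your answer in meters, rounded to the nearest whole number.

426 meters

Rounding to 2 decimal places leaves the longitude within ±0.005° of the true value.
Error at 9° = 0.005° × 111300 × cos 9° ≈ 556.5 × 0.9877 = 549.65 m.
Error at 77.11° = 0.005° × 111300 × cos 77.11° ≈ 556.5 × 0.2231 = 124.14 m.
Difference: 549.65 − 124.14 = 425.5 m.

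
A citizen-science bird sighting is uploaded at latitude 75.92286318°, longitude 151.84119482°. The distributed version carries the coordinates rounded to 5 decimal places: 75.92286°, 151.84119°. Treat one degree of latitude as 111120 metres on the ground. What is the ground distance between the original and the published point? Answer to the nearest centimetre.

38 centimetres

The latitude changed by +0.00000318° and the longitude by +0.00000482°.
North–south shift: 0.00000318 × 111120 = 0.353362 m.
East–west at this latitude: 0.00000482° × 111120 × cos 75.9229° ≈ 0.00000482 × 27027.5 = 0.130273 m.
Hypotenuse of the two orthogonal shifts: √(0.353362² + 0.130273²) = 0.37661 m.
That is 0.37661 m = 37.661 cm.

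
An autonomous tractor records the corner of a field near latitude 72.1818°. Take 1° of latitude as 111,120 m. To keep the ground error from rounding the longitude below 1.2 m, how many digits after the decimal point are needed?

At 72.1818° one degree of longitude covers 111120 × cos 72.1818° ≈ 111120 × 0.3060 ≈ 34002.5 m.
Rounding to N decimal places gives at most 0.5 × 10⁻ᴺ degrees of error, i.e. 0.5 × 10⁻ᴺ × 34002.5 m.
Setting 17001.2 × 10⁻ᴺ ≤ 1.2 gives 10ᴺ ≥ 1.417e+04, i.e. N ≥ 4.15.
N = 4 would give 1.7 m (too coarse); N = 5 gives 0.17 m ≤ 1.2 m.

5 decimal places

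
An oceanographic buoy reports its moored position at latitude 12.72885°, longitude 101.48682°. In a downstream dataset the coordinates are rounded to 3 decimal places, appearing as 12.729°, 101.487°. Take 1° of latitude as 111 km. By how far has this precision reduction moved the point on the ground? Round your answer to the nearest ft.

Δlat = 12.72885 − 12.729 = -0.00015°; Δlon = 101.48682 − 101.487 = -0.00018°.
North–south shift: -0.00015 × 111000 = -16.65 m.
East–west at this latitude: -0.00018° × 111000 × cos 12.729° ≈ -0.00018 × 108272 = -19.489 m.
Hypotenuse of the two orthogonal shifts: √(16.65² + 19.489²) = 25.6328 m.
Converting: 25.6328 m × 3.2808 ft/m ≈ 84.097 ft.

84 ft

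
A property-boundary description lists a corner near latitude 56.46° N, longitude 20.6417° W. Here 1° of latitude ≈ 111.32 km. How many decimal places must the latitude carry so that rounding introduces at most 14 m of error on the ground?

4 decimal places

One degree of latitude covers 111320 m.
Rounding to N decimal places gives at most 0.5 × 10⁻ᴺ degrees of error, i.e. 0.5 × 10⁻ᴺ × 111320 m.
Need 0.5 × 111320 × 10⁻ᴺ ≤ 14 → 10⁻ᴺ ≤ 2.515e-04, so N ≥ 3.60.
At 3 places the error can reach 55.7 m, but 4 places keeps it to 5.57 m.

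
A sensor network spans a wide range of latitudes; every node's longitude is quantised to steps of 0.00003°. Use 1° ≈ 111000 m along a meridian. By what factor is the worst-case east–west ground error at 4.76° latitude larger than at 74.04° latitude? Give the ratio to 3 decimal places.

3.624

With a 0.00003° grid the true value lies within half a step, ±0.00003°/2 = ±1.5e-05°, of the stored one.
Error at 4.76° = 1.5e-05° × 111000 × cos 4.76° ≈ 1.665 × 0.9966 = 1.6593 m.
At 74.04°: 1.5e-05° × 111000 × cos 74.04° = 1.5e-05 × 111000 × 0.2750 ≈ 0.45782 m.
The ratio reduces to cos 4.76° / cos 74.04° = 0.9966/0.2750 ≈ 3.6243.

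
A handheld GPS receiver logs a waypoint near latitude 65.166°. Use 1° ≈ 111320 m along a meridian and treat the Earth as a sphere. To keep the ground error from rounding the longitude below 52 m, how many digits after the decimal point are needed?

3

At 65.166° one degree of longitude covers 111320 × cos 65.166° ≈ 111320 × 0.4200 ≈ 46753.4 m.
With N decimal places the half-ulp bound is 0.5·10⁻ᴺ°, or 0.5·10⁻ᴺ × 46753.4 m on the ground.
Need 0.5 × 46753.4 × 10⁻ᴺ ≤ 52 → 10⁻ᴺ ≤ 2.224e-03, so N ≥ 2.65.
N = 2 would give 234 m (too coarse); N = 3 gives 23.4 m ≤ 52 m.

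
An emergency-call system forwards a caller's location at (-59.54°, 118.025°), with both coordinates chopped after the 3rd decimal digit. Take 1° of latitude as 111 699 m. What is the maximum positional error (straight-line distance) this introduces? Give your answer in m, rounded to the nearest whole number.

Truncating at 3 decimal places can drop up to a full unit in the last place, so each coordinate may be off by as much as 0.001°.
Latitude error → 0.001 × 111699 = 111.699 m along the meridian.
Longitude error → 0.001 × 111699 × cos 59.54° = 0.001 × 111699 × 0.5069 ≈ 56.6243 m.
Worst case both components are at the extreme and orthogonal: √(111.699² + 56.6243²) ≈ 125.232 m.

125 m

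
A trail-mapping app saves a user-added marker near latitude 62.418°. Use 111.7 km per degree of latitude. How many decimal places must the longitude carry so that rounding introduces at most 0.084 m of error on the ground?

At 62.418° one degree of longitude covers 111700 × cos 62.418° ≈ 111700 × 0.4630 ≈ 51719.1 m.
With N decimal places the half-ulp bound is 0.5·10⁻ᴺ°, or 0.5·10⁻ᴺ × 51719.1 m on the ground.
Need 0.5 × 51719.1 × 10⁻ᴺ ≤ 0.084 → 10⁻ᴺ ≤ 3.248e-06, so N ≥ 5.49.
At 5 places the error can reach 0.259 m, but 6 places keeps it to 0.0259 m.

6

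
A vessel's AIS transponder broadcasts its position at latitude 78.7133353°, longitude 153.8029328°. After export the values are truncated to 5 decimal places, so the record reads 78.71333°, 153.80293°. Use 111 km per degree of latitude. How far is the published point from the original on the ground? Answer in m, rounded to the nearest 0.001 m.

0.591 m

The latitude changed by +0.0000053° and the longitude by +0.0000028°.
N–S: 0.0000053° × 111000 m/° = 0.5883 m.
E–W at 78.7133°: 0.0000028° × 111000 × cos 78.7133° = 0.0000028 × 111000 × 0.1957 ≈ 0.0608292 m.
Combined displacement = (0.5883² + 0.0608292²)^½ ≈ 0.591436 m.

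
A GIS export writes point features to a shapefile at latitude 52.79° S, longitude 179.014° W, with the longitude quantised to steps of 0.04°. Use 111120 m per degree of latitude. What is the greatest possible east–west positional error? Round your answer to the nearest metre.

With a 0.04° grid the true value lies within half a step, ±0.04°/2 = ±0.02°, of the stored one.
Parallels shrink by cos φ, so at 52.79° a degree of longitude is 111120 × 0.6047 ≈ 67198.5 m.
Maximum E–W displacement: 0.02 × 67198.5 = 1343.97 m.

1344 metres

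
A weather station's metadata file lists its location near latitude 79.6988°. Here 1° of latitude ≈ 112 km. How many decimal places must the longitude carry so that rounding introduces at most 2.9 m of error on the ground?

At 79.6988° one degree of longitude covers 112000 × cos 79.6988° ≈ 112000 × 0.1788 ≈ 20028.2 m.
Rounding to N decimal places gives at most 0.5 × 10⁻ᴺ degrees of error, i.e. 0.5 × 10⁻ᴺ × 20028.2 m.
Need 0.5 × 20028.2 × 10⁻ᴺ ≤ 2.9 → 10⁻ᴺ ≤ 2.896e-04, so N ≥ 3.54.
N = 3 would give 10 m (too coarse); N = 4 gives 1 m ≤ 2.9 m.

4 decimal places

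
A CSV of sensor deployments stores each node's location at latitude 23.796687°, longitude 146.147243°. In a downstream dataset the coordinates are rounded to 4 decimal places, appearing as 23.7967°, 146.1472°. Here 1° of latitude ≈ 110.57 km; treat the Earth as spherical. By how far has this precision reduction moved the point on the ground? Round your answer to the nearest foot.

The latitude changed by -0.000013° and the longitude by +0.000043°.
North–south shift: -0.000013 × 110570 = -1.43741 m.
East–west at this latitude: 0.000043° × 110570 × cos 23.7967° ≈ 0.000043 × 101170 = 4.3503 m.
Distance: √(1.43741² + 4.3503²) ≈ 4.58162 m.
In feet: 4.58162 m ÷ 0.3048 ≈ 15.032 ft.

15 feet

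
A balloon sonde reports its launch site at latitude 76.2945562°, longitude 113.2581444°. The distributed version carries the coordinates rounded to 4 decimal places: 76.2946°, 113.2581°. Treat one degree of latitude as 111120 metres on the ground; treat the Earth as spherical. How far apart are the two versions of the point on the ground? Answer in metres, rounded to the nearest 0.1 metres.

The latitude changed by -0.0000438° and the longitude by +0.0000444°.
N–S: -0.0000438° × 111120 m/° = -4.86706 m.
E–W at 76.2946°: 0.0000444° × 111120 × cos 76.2946° = 0.0000444 × 111120 × 0.2369 ≈ 1.16895 m.
Distance: √(4.86706² + 1.16895²) ≈ 5.00546 m.

5.0 metres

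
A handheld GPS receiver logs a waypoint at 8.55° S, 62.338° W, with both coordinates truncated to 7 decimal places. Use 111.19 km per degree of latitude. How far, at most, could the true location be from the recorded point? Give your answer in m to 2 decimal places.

0.02 m

Truncating at 7 decimal places can drop up to a full unit in the last place, so each coordinate may be off by as much as 1e-07°.
North–south component: 1e-07° × 111190 = 0.011119 m.
East–west component at 8.55°: 1e-07° × 111190 × cos 8.55° ≈ 1e-07 × 109954 ≈ 0.0109954 m.
Worst case both components are at the extreme and orthogonal: √(0.011119² + 0.0109954²) ≈ 0.0156375 m.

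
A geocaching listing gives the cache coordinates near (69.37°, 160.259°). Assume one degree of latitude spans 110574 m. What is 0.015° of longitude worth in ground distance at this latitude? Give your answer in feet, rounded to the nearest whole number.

One degree of longitude here spans 110574 × cos 69.37° = 110574 × 0.3523 ≈ 38958.7 m; 0.015° of that is 584.381 m.
In feet: 584.381 m ÷ 0.3048 ≈ 1917.3 ft.

1917 feet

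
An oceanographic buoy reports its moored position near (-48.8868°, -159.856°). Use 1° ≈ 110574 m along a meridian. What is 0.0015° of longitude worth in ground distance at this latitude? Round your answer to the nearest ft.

358 ft

At 48.8868° a degree of longitude is 110574 × cos 48.8868° ≈ 72707.8 m, so 0.0015° corresponds to 109.062 m.
Converting: 109.062 m × 3.2808 ft/m ≈ 357.81 ft.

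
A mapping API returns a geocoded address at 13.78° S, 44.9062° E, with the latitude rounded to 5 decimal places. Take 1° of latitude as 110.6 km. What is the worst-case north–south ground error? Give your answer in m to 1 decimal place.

Rounding to 5 decimal places leaves the latitude within ±5e-06° of the true value.
North–south distance: 5e-06° × 110600 m/° = 0.553 m.

0.6 m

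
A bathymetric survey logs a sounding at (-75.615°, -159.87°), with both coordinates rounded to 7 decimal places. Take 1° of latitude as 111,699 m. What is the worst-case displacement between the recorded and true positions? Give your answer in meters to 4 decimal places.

Rounding to 7 decimal places leaves each coordinate within ±5e-08° of the true value.
Latitude error → 5e-08 × 111699 = 0.00558495 m along the meridian.
East–west component at 75.615°: 5e-08° × 111699 × cos 75.615° ≈ 5e-08 × 27750.1 ≈ 0.0013875 m.
The two errors are perpendicular, so the maximum displacement is √(0.00558495² + 0.0013875²) ≈ 0.00575472 m.

0.0058 meters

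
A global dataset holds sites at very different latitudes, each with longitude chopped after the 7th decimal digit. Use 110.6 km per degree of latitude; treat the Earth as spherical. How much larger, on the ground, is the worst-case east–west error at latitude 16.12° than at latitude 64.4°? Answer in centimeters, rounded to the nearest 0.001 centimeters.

Truncating at 7 decimal places can drop up to a full unit in the last place, so the longitude may be off by as much as 1e-07°.
At 16.12°: 1e-07° × 110600 × cos 16.12° = 1e-07 × 110600 × 0.9607 ≈ 0.010625 m.
Error at 64.4° = 1e-07° × 110600 × cos 64.4° ≈ 0.01106 × 0.4321 = 0.0047789 m.
So the lower-latitude error exceeds the higher by 0.010625 − 0.0047789 = 0.0058463 m.
That is 0.00584628 m = 0.58463 cm.

0.585 centimeters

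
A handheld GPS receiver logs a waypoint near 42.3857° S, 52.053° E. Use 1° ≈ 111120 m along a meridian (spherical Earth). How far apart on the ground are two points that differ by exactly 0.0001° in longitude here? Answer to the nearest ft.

27 ft

One degree of longitude here spans 111120 × cos 42.3857° = 111120 × 0.7386 ≈ 82075.9 m; 0.0001° of that is 8.20759 m.
In feet: 8.20759 m ÷ 0.3048 ≈ 26.928 ft.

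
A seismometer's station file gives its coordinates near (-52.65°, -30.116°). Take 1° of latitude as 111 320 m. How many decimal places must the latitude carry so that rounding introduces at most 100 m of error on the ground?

One degree of latitude covers 111320 m.
N decimal places → at most half a unit in the last place, 0.5 × 10⁻ᴺ° = 111320/2 × 10⁻ᴺ m.
Need 0.5 × 111320 × 10⁻ᴺ ≤ 100 → 10⁻ᴺ ≤ 1.797e-03, so N ≥ 2.75.
N = 2 would give 557 m (too coarse); N = 3 gives 55.7 m ≤ 100 m.

3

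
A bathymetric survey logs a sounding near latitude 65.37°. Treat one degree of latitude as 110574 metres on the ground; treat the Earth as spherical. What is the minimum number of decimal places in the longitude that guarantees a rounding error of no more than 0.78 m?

At 65.37° one degree of longitude covers 110574 × cos 65.37° ≈ 110574 × 0.4168 ≈ 46082.5 m.
N decimal places → at most half a unit in the last place, 0.5 × 10⁻ᴺ° = 46082.5/2 × 10⁻ᴺ m.
Need 0.5 × 46082.5 × 10⁻ᴺ ≤ 0.78 → 10⁻ᴺ ≤ 3.385e-05, so N ≥ 4.47.
At 4 places the error can reach 2.3 m, but 5 places keeps it to 0.23 m.

5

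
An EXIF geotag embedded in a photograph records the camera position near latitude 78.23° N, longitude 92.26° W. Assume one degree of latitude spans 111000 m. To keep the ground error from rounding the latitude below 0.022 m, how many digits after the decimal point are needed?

7

One degree of latitude covers 111000 m.
N decimal places → at most half a unit in the last place, 0.5 × 10⁻ᴺ° = 111000/2 × 10⁻ᴺ m.
Need 0.5 × 111000 × 10⁻ᴺ ≤ 0.022 → 10⁻ᴺ ≤ 3.964e-07, so N ≥ 6.40.
At 6 places the error can reach 0.0555 m, but 7 places keeps it to 0.00555 m.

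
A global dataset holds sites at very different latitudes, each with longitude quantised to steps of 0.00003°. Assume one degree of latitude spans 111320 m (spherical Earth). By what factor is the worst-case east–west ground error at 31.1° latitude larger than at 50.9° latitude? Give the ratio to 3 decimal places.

1.358

With a 0.00003° grid the true value lies within half a step, ±0.00003°/2 = ±1.5e-05°, of the stored one.
Error at 31.1° = 1.5e-05° × 111320 × cos 31.1° ≈ 1.6698 × 0.8563 = 1.4298 m.
Error at 50.9° = 1.5e-05° × 111320 × cos 50.9° ≈ 1.6698 × 0.6307 = 1.0531 m.
Ratio: 1.4298 / 1.0531 = cos 31.1° / cos 50.9° ≈ 1.3577.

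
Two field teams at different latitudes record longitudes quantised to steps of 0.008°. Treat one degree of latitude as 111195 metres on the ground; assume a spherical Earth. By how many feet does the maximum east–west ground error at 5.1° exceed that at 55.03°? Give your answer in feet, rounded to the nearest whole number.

617 feet

With a 0.008° grid the true value lies within half a step, ±0.008°/2 = ±0.004°, of the stored one.
Error at 5.1° = 0.004° × 111195 × cos 5.1° ≈ 444.78 × 0.9960 = 443.02 m.
Error at 55.03° = 0.004° × 111195 × cos 55.03° ≈ 444.78 × 0.5731 = 254.92 m.
Difference: 443.02 − 254.92 = 188.09 m.
In feet: 188.095 m ÷ 0.3048 ≈ 617.11 ft.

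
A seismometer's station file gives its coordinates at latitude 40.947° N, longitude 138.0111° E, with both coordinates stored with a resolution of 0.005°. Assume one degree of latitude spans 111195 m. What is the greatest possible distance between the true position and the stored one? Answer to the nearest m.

With a 0.005° grid the true value lies within half a step, ±0.005°/2 = ±0.0025°, of the stored one.
Latitude error → 0.0025 × 111195 = 277.988 m along the meridian.
Longitude error → 0.0025 × 111195 × cos 40.947° = 0.0025 × 111195 × 0.7553 ≈ 209.968 m.
The two errors are perpendicular, so the maximum displacement is √(277.988² + 209.968²) ≈ 348.373 m.

348 m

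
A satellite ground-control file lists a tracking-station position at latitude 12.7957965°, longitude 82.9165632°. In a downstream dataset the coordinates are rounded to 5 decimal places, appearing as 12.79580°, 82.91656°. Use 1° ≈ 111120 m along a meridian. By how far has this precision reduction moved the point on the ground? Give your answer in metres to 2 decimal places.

0.52 metres

The latitude changed by -0.0000035° and the longitude by +0.0000032°.
North–south shift: -0.0000035 × 111120 = -0.38892 m.
E–W at 12.7958°: 0.0000032° × 111120 × cos 12.7958° = 0.0000032 × 111120 × 0.9752 ≈ 0.346753 m.
Distance: √(0.38892² + 0.346753²) ≈ 0.521053 m.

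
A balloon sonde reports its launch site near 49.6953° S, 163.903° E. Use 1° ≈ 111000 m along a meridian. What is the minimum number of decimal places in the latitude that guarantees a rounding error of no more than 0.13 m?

One degree of latitude covers 111000 m.
N decimal places → at most half a unit in the last place, 0.5 × 10⁻ᴺ° = 111000/2 × 10⁻ᴺ m.
Need 0.5 × 111000 × 10⁻ᴺ ≤ 0.13 → 10⁻ᴺ ≤ 2.342e-06, so N ≥ 5.63.
At 5 places the error can reach 0.555 m, but 6 places keeps it to 0.0555 m.

6 decimal places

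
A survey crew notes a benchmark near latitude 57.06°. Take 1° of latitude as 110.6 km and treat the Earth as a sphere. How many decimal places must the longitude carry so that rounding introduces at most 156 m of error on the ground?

3

At 57.06° one degree of longitude covers 110600 × cos 57.06° ≈ 110600 × 0.5438 ≈ 60139.9 m.
With N decimal places the half-ulp bound is 0.5·10⁻ᴺ°, or 0.5·10⁻ᴺ × 60139.9 m on the ground.
Setting 30070 × 10⁻ᴺ ≤ 156 gives 10ᴺ ≥ 192.8, i.e. N ≥ 2.29.
N = 2 would give 301 m (too coarse); N = 3 gives 30.1 m ≤ 156 m.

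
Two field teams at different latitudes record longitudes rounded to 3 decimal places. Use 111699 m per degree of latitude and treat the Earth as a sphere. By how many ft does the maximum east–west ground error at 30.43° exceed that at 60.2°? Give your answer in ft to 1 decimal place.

66.9 ft

Rounding to 3 decimal places leaves the longitude within ±0.0005° of the true value.
At 30.43°: 0.0005° × 111699 × cos 30.43° = 0.0005 × 111699 × 0.8622 ≈ 48.156 m.
Error at 60.2° = 0.0005° × 111699 × cos 60.2° ≈ 55.849 × 0.4970 = 27.756 m.
Difference: 48.156 − 27.756 = 20.4 m.
Converting: 20.4004 m × 3.2808 ft/m ≈ 66.93 ft.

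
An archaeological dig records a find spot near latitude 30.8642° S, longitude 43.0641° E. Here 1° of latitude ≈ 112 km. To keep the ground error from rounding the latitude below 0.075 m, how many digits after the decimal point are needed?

One degree of latitude covers 112000 m.
Rounding to N decimal places gives at most 0.5 × 10⁻ᴺ degrees of error, i.e. 0.5 × 10⁻ᴺ × 112000 m.
Need 0.5 × 112000 × 10⁻ᴺ ≤ 0.075 → 10⁻ᴺ ≤ 1.339e-06, so N ≥ 5.87.
So 6 decimal places suffice (0.056 m); 5 would allow up to 0.56 m.

6 decimal places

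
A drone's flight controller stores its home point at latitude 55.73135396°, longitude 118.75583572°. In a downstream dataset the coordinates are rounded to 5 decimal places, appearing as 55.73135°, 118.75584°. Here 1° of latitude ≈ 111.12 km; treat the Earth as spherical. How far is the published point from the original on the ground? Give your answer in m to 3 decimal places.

The latitude changed by +0.00000396° and the longitude by -0.00000428°.
N–S: 0.00000396° × 111120 m/° = 0.440035 m.
E–W at 55.7313°: -0.00000428° × 111120 × cos 55.7313° = -0.00000428 × 111120 × 0.5631 ≈ -0.267794 m.
Distance: √(0.440035² + 0.267794²) ≈ 0.515116 m.

0.515 m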